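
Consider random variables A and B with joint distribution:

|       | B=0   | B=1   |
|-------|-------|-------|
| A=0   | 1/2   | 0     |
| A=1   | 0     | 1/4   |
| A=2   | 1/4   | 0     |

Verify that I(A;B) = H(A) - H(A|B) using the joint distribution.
Left side, from I(A;B) = H(A) + H(B) - H(A,B):
Marginal P(A) (row sums):
  P(A=0) = 1/2 + 0 = 1/2
  P(A=1) = 0 + 1/4 = 1/4
  P(A=2) = 1/4 + 0 = 1/4
Marginal P(B) (column sums):
  P(B=0) = 1/2 + 0 + 1/4 = 3/4
  P(B=1) = 0 + 1/4 + 0 = 1/4

H(A) = -[(1/2)·log₂(1/2) + (1/4)·log₂(1/4) + (1/4)·log₂(1/4)]
  = 0.5000 + 0.5000 + 0.5000
  = 1.5000 bits
H(B) = -[(3/4)·log₂(3/4) + (1/4)·log₂(1/4)]
  = 0.3113 + 0.5000
  = 0.8113 bits
H(A,B) = -[(1/2)·log₂(1/2) + (1/4)·log₂(1/4) + (1/4)·log₂(1/4)]
  = 0.5000 + 0.5000 + 0.5000
  = 1.5000 bits

I(A;B) = H(A) + H(B) - H(A,B)
  = 1.5000 + 0.8113 - 1.5000
  = 0.8113 bits

Right side, with H(A|B) computed directly from the conditional probabilities:
H(A|B) = -Σ P(A,B)·log₂ P(A|B), where P(A|B) = P(A,B) / P(B)
  (cells with P(A,B) = 0 contribute 0)
  (A=0,B=0): P(A|B) = (1/2)/(3/4) = 2/3;  -(1/2)·log₂(2/3) = 0.2925
  (A=1,B=1): P(A|B) = (1/4)/(1/4) = 1;  -(1/4)·log₂(1) = 0.0000
  (A=2,B=0): P(A|B) = (1/4)/(3/4) = 1/3;  -(1/4)·log₂(1/3) = 0.3962
H(A|B) = 0.2925 + 0.0000 + 0.3962
  = 0.6887 bits
H(A) - H(A|B) = 1.5000 - 0.6887 = 0.8113 bits

Both sides equal 0.8113 bits, so I(A;B) = H(A) - H(A|B) ✓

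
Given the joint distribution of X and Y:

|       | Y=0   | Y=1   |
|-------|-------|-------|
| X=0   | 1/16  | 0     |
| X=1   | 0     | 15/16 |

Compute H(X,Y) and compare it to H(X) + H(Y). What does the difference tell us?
Marginal P(X) (row sums):
  P(X=0) = 1/16 + 0 = 1/16
  P(X=1) = 0 + 15/16 = 15/16
Marginal P(Y) (column sums):
  P(Y=0) = 1/16 + 0 = 1/16
  P(Y=1) = 0 + 15/16 = 15/16

H(X,Y) = -[(1/16)·log₂(1/16) + (15/16)·log₂(15/16)]
  = 0.2500 + 0.0873
  = 0.3373 bits
H(X) = -[(1/16)·log₂(1/16) + (15/16)·log₂(15/16)]
  = 0.2500 + 0.0873
  = 0.3373 bits
H(Y) = -[(1/16)·log₂(1/16) + (15/16)·log₂(15/16)]
  = 0.2500 + 0.0873
  = 0.3373 bits

H(X) + H(Y) = 0.3373 + 0.3373 = 0.6746 bits
Difference: H(X) + H(Y) - H(X,Y) = 0.6746 - 0.3373 = 0.3373 bits = I(X;Y)

The difference is the mutual information; it is positive here, so X and Y are dependent (knowing one reduces uncertainty about the other by 0.3373 bits).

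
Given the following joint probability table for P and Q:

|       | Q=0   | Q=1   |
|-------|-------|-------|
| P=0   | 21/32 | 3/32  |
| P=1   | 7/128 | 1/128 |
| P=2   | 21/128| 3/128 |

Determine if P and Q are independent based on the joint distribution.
Marginal P(P) (row sums):
  P(P=0) = 21/32 + 3/32 = 3/4
  P(P=1) = 7/128 + 1/128 = 1/16
  P(P=2) = 21/128 + 3/128 = 3/16
Marginal P(Q) (column sums):
  P(Q=0) = 21/32 + 7/128 + 21/128 = 7/8
  P(Q=1) = 3/32 + 1/128 + 3/128 = 1/8

P and Q are independent iff P(P=i,Q=j) = P(P=i)·P(Q=j) for every cell.
  P(P=0)·P(Q=0) = 3/4 × 7/8 = 21/32 = P(P=0,Q=0) ✓
  P(P=0)·P(Q=1) = 3/4 × 1/8 = 3/32 = P(P=0,Q=1) ✓
  P(P=1)·P(Q=0) = 1/16 × 7/8 = 7/128 = P(P=1,Q=0) ✓
  P(P=1)·P(Q=1) = 1/16 × 1/8 = 1/128 = P(P=1,Q=1) ✓
  P(P=2)·P(Q=0) = 3/16 × 7/8 = 21/128 = P(P=2,Q=0) ✓
  P(P=2)·P(Q=1) = 3/16 × 1/8 = 3/128 = P(P=2,Q=1) ✓

Yes, P and Q are independent: every cell factors, so I(P;Q) = 0 bits.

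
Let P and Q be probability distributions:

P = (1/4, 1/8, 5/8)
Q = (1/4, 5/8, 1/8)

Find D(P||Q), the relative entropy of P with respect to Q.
D(P||Q) = Σ P(i) log₂(P(i)/Q(i))
  i=0: (1/4) × log₂((1/4)/(1/4)) = (1/4) × log₂(1) = 0.0000
  i=1: (1/8) × log₂((1/8)/(5/8)) = (1/8) × log₂(1/5) = -0.2902
  i=2: (5/8) × log₂((5/8)/(1/8)) = (5/8) × log₂(5) = 1.4512
D(P||Q) = 0.0000 - 0.2902 + 1.4512
  = 1.1610 bits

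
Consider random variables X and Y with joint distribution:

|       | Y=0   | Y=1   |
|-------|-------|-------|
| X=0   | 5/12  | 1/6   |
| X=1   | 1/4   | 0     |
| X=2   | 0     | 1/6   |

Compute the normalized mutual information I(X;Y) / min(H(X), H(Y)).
Marginal P(X) (row sums):
  P(X=0) = 5/12 + 1/6 = 7/12
  P(X=1) = 1/4 + 0 = 1/4
  P(X=2) = 0 + 1/6 = 1/6
Marginal P(Y) (column sums):
  P(Y=0) = 5/12 + 1/4 + 0 = 2/3
  P(Y=1) = 1/6 + 0 + 1/6 = 1/3

H(X) = -[(7/12)·log₂(7/12) + (1/4)·log₂(1/4) + (1/6)·log₂(1/6)]
  = 0.4536 + 0.5000 + 0.4308
  = 1.3844 bits
H(Y) = -[(2/3)·log₂(2/3) + (1/3)·log₂(1/3)]
  = 0.3900 + 0.5283
  = 0.9183 bits
H(X,Y) = -[(5/12)·log₂(5/12) + (1/6)·log₂(1/6) + (1/4)·log₂(1/4) + (1/6)·log₂(1/6)]
  = 0.5263 + 0.4308 + 0.5000 + 0.4308
  = 1.8879 bits

I(X;Y) = H(X) + H(Y) - H(X,Y)
  = 1.3844 + 0.9183 - 1.8879
  = 0.4148 bits

min(H(X), H(Y)) = min(1.3844, 0.9183) = 0.9183 bits
Normalized MI = 0.4148 / 0.9183 = 0.4517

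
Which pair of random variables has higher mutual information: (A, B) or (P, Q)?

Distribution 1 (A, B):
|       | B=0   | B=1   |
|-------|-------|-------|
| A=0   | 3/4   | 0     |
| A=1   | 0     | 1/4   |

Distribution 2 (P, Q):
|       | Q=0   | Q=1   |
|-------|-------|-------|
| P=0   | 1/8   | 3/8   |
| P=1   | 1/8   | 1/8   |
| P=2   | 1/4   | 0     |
Distribution 1 (A, B):
Marginal P(A) (row sums):
  P(A=0) = 3/4 + 0 = 3/4
  P(A=1) = 0 + 1/4 = 1/4
Marginal P(B) (column sums):
  P(B=0) = 3/4 + 0 = 3/4
  P(B=1) = 0 + 1/4 = 1/4

H(A) = -[(3/4)·log₂(3/4) + (1/4)·log₂(1/4)]
  = 0.3113 + 0.5000
  = 0.8113 bits
H(B) = -[(3/4)·log₂(3/4) + (1/4)·log₂(1/4)]
  = 0.3113 + 0.5000
  = 0.8113 bits
H(A,B) = -[(3/4)·log₂(3/4) + (1/4)·log₂(1/4)]
  = 0.3113 + 0.5000
  = 0.8113 bits

I(A;B) = H(A) + H(B) - H(A,B)
  = 0.8113 + 0.8113 - 0.8113
  = 0.8113 bits

Distribution 2 (P, Q):
Marginal P(P) (row sums):
  P(P=0) = 1/8 + 3/8 = 1/2
  P(P=1) = 1/8 + 1/8 = 1/4
  P(P=2) = 1/4 + 0 = 1/4
Marginal P(Q) (column sums):
  P(Q=0) = 1/8 + 1/8 + 1/4 = 1/2
  P(Q=1) = 3/8 + 1/8 + 0 = 1/2

H(P) = -[(1/2)·log₂(1/2) + (1/4)·log₂(1/4) + (1/4)·log₂(1/4)]
  = 0.5000 + 0.5000 + 0.5000
  = 1.5000 bits
H(Q) = -[(1/2)·log₂(1/2) + (1/2)·log₂(1/2)]
  = 0.5000 + 0.5000
  = 1.0000 bits
H(P,Q) = -[(1/8)·log₂(1/8) + (3/8)·log₂(3/8) + (1/8)·log₂(1/8) + (1/8)·log₂(1/8) + (1/4)·log₂(1/4)]
  = 0.3750 + 0.5306 + 0.3750 + 0.3750 + 0.5000
  = 2.1556 bits

I(P;Q) = H(P) + H(Q) - H(P,Q)
  = 1.5000 + 1.0000 - 2.1556
  = 0.3444 bits

I(A;B) = 0.8113 bits > I(P;Q) = 0.3444 bits, so (A, B) has the higher mutual information (stronger dependence).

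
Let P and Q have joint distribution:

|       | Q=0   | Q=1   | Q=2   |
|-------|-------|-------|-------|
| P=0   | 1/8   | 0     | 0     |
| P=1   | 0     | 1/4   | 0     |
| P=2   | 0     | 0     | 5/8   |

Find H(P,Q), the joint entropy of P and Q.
H(P,Q) = -Σ P(P,Q) log₂ P(P,Q), summed over the non-zero cells:
H(P,Q) = -[(1/8)·log₂(1/8) + (1/4)·log₂(1/4) + (5/8)·log₂(5/8)]
  = 0.3750 + 0.5000 + 0.4238
  = 1.2988 bits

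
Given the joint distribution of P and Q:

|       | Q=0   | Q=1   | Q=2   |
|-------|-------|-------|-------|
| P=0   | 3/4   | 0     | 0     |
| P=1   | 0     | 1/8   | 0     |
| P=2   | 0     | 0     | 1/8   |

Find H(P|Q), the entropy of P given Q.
Marginal P(Q) (column sums):
  P(Q=0) = 3/4 + 0 + 0 = 3/4
  P(Q=1) = 0 + 1/8 + 0 = 1/8
  P(Q=2) = 0 + 0 + 1/8 = 1/8

H(P|Q) = -Σ P(P,Q)·log₂ P(P|Q), where P(P|Q) = P(P,Q) / P(Q)
  (cells with P(P,Q) = 0 contribute 0)
  (P=0,Q=0): P(P|Q) = (3/4)/(3/4) = 1;  -(3/4)·log₂(1) = 0.0000
  (P=1,Q=1): P(P|Q) = (1/8)/(1/8) = 1;  -(1/8)·log₂(1) = 0.0000
  (P=2,Q=2): P(P|Q) = (1/8)/(1/8) = 1;  -(1/8)·log₂(1) = 0.0000
H(P|Q) = 0.0000 + 0.0000 + 0.0000
  = 0.0000 bits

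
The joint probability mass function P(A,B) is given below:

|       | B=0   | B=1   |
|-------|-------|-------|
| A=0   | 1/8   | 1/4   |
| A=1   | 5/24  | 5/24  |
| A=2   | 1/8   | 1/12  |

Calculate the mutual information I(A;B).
Marginal P(A) (row sums):
  P(A=0) = 1/8 + 1/4 = 3/8
  P(A=1) = 5/24 + 5/24 = 5/12
  P(A=2) = 1/8 + 1/12 = 5/24
Marginal P(B) (column sums):
  P(B=0) = 1/8 + 5/24 + 1/8 = 11/24
  P(B=1) = 1/4 + 5/24 + 1/12 = 13/24

H(A) = -[(3/8)·log₂(3/8) + (5/12)·log₂(5/12) + (5/24)·log₂(5/24)]
  = 0.5306 + 0.5263 + 0.4715
  = 1.5284 bits
H(B) = -[(11/24)·log₂(11/24) + (13/24)·log₂(13/24)]
  = 0.5159 + 0.4791
  = 0.9950 bits
H(A,B) = -[(1/8)·log₂(1/8) + (1/4)·log₂(1/4) + (5/24)·log₂(5/24) + (5/24)·log₂(5/24) + (1/8)·log₂(1/8) + (1/12)·log₂(1/12)]
  = 0.3750 + 0.5000 + 0.4715 + 0.4715 + 0.3750 + 0.2987
  = 2.4917 bits

I(A;B) = H(A) + H(B) - H(A,B)
  = 1.5284 + 0.9950 - 2.4917
  = 0.0317 bits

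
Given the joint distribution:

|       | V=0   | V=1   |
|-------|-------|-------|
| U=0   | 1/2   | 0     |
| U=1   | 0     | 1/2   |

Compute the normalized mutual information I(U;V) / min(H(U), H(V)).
Marginal P(U) (row sums):
  P(U=0) = 1/2 + 0 = 1/2
  P(U=1) = 0 + 1/2 = 1/2
Marginal P(V) (column sums):
  P(V=0) = 1/2 + 0 = 1/2
  P(V=1) = 0 + 1/2 = 1/2

H(U) = -[(1/2)·log₂(1/2) + (1/2)·log₂(1/2)]
  = 0.5000 + 0.5000
  = 1.0000 bits
H(V) = -[(1/2)·log₂(1/2) + (1/2)·log₂(1/2)]
  = 0.5000 + 0.5000
  = 1.0000 bits
H(U,V) = -[(1/2)·log₂(1/2) + (1/2)·log₂(1/2)]
  = 0.5000 + 0.5000
  = 1.0000 bits

I(U;V) = H(U) + H(V) - H(U,V)
  = 1.0000 + 1.0000 - 1.0000
  = 1.0000 bits

min(H(U), H(V)) = min(1.0000, 1.0000) = 1.0000 bits
Normalized MI = 1.0000 / 1.0000 = 1.0000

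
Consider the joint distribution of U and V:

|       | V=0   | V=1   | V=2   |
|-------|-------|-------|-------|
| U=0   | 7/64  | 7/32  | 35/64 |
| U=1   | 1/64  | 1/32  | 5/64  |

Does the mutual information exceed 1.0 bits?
Marginal P(U) (row sums):
  P(U=0) = 7/64 + 7/32 + 35/64 = 7/8
  P(U=1) = 1/64 + 1/32 + 5/64 = 1/8
Marginal P(V) (column sums):
  P(V=0) = 7/64 + 1/64 = 1/8
  P(V=1) = 7/32 + 1/32 = 1/4
  P(V=2) = 35/64 + 5/64 = 5/8

H(U) = -[(7/8)·log₂(7/8) + (1/8)·log₂(1/8)]
  = 0.1686 + 0.3750
  = 0.5436 bits
H(V) = -[(1/8)·log₂(1/8) + (1/4)·log₂(1/4) + (5/8)·log₂(5/8)]
  = 0.3750 + 0.5000 + 0.4238
  = 1.2988 bits
H(U,V) = -[(7/64)·log₂(7/64) + (7/32)·log₂(7/32) + (35/64)·log₂(35/64) + (1/64)·log₂(1/64) + (1/32)·log₂(1/32) + (5/64)·log₂(5/64)]
  = 0.3492 + 0.4796 + 0.4762 + 0.0938 + 0.1563 + 0.2873
  = 1.8424 bits

I(U;V) = H(U) + H(V) - H(U,V)
  = 0.5436 + 1.2988 - 1.8424
  = 0.0000 bits

No. I(U;V) = 0.0000 bits, which is ≤ 1.0 bits.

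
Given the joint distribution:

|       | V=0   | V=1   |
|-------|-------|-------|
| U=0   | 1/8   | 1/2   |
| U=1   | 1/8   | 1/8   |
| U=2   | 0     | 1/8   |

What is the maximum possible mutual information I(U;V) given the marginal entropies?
The upper bound on mutual information is I(U;V) ≤ min(H(U), H(V)).

Marginal P(U) (row sums):
  P(U=0) = 1/8 + 1/2 = 5/8
  P(U=1) = 1/8 + 1/8 = 1/4
  P(U=2) = 0 + 1/8 = 1/8
Marginal P(V) (column sums):
  P(V=0) = 1/8 + 1/8 + 0 = 1/4
  P(V=1) = 1/2 + 1/8 + 1/8 = 3/4

H(U) = -[(5/8)·log₂(5/8) + (1/4)·log₂(1/4) + (1/8)·log₂(1/8)]
  = 0.4238 + 0.5000 + 0.3750
  = 1.2988 bits
H(V) = -[(1/4)·log₂(1/4) + (3/4)·log₂(3/4)]
  = 0.5000 + 0.3113
  = 0.8113 bits

Maximum possible I(U;V) = min(1.2988, 0.8113) = 0.8113 bits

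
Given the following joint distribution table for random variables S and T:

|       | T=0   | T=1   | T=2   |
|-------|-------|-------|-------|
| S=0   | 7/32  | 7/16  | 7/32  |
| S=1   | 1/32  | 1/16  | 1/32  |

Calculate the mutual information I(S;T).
Marginal P(S) (row sums):
  P(S=0) = 7/32 + 7/16 + 7/32 = 7/8
  P(S=1) = 1/32 + 1/16 + 1/32 = 1/8
Marginal P(T) (column sums):
  P(T=0) = 7/32 + 1/32 = 1/4
  P(T=1) = 7/16 + 1/16 = 1/2
  P(T=2) = 7/32 + 1/32 = 1/4

H(S) = -[(7/8)·log₂(7/8) + (1/8)·log₂(1/8)]
  = 0.1686 + 0.3750
  = 0.5436 bits
H(T) = -[(1/4)·log₂(1/4) + (1/2)·log₂(1/2) + (1/4)·log₂(1/4)]
  = 0.5000 + 0.5000 + 0.5000
  = 1.5000 bits
H(S,T) = -[(7/32)·log₂(7/32) + (7/16)·log₂(7/16) + (7/32)·log₂(7/32) + (1/32)·log₂(1/32) + (1/16)·log₂(1/16) + (1/32)·log₂(1/32)]
  = 0.4796 + 0.5218 + 0.4796 + 0.1563 + 0.2500 + 0.1563
  = 2.0436 bits

I(S;T) = H(S) + H(T) - H(S,T)
  = 0.5436 + 1.5000 - 2.0436
  = 0.0000 bits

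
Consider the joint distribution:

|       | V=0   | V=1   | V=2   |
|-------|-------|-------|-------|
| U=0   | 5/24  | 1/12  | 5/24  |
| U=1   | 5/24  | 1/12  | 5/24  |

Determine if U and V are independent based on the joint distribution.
Marginal P(U) (row sums):
  P(U=0) = 5/24 + 1/12 + 5/24 = 1/2
  P(U=1) = 5/24 + 1/12 + 5/24 = 1/2
Marginal P(V) (column sums):
  P(V=0) = 5/24 + 5/24 = 5/12
  P(V=1) = 1/12 + 1/12 = 1/6
  P(V=2) = 5/24 + 5/24 = 5/12

U and V are independent iff P(U=i,V=j) = P(U=i)·P(V=j) for every cell.
  P(U=0)·P(V=0) = 1/2 × 5/12 = 5/24 = P(U=0,V=0) ✓
  P(U=0)·P(V=1) = 1/2 × 1/6 = 1/12 = P(U=0,V=1) ✓
  P(U=0)·P(V=2) = 1/2 × 5/12 = 5/24 = P(U=0,V=2) ✓
  P(U=1)·P(V=0) = 1/2 × 5/12 = 5/24 = P(U=1,V=0) ✓
  P(U=1)·P(V=1) = 1/2 × 1/6 = 1/12 = P(U=1,V=1) ✓
  P(U=1)·P(V=2) = 1/2 × 5/12 = 5/24 = P(U=1,V=2) ✓

Yes, U and V are independent: every cell factors, so I(U;V) = 0 bits.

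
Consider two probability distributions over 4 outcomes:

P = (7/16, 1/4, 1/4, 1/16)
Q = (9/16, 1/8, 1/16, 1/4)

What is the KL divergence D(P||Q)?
D(P||Q) = Σ P(i) log₂(P(i)/Q(i))
  i=0: (7/16) × log₂((7/16)/(9/16)) = (7/16) × log₂(7/9) = -0.1586
  i=1: (1/4) × log₂((1/4)/(1/8)) = (1/4) × log₂(2) = 0.2500
  i=2: (1/4) × log₂((1/4)/(1/16)) = (1/4) × log₂(4) = 0.5000
  i=3: (1/16) × log₂((1/16)/(1/4)) = (1/16) × log₂(1/4) = -0.1250
D(P||Q) = -0.1586 + 0.2500 + 0.5000 - 0.1250
  = 0.4664 bits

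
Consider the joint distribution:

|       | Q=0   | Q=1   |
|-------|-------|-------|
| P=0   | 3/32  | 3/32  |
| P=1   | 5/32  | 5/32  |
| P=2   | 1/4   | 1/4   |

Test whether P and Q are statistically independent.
Marginal P(P) (row sums):
  P(P=0) = 3/32 + 3/32 = 3/16
  P(P=1) = 5/32 + 5/32 = 5/16
  P(P=2) = 1/4 + 1/4 = 1/2
Marginal P(Q) (column sums):
  P(Q=0) = 3/32 + 5/32 + 1/4 = 1/2
  P(Q=1) = 3/32 + 5/32 + 1/4 = 1/2

P and Q are independent iff P(P=i,Q=j) = P(P=i)·P(Q=j) for every cell.
  P(P=0)·P(Q=0) = 3/16 × 1/2 = 3/32 = P(P=0,Q=0) ✓
  P(P=0)·P(Q=1) = 3/16 × 1/2 = 3/32 = P(P=0,Q=1) ✓
  P(P=1)·P(Q=0) = 5/16 × 1/2 = 5/32 = P(P=1,Q=0) ✓
  P(P=1)·P(Q=1) = 5/16 × 1/2 = 5/32 = P(P=1,Q=1) ✓
  P(P=2)·P(Q=0) = 1/2 × 1/2 = 1/4 = P(P=2,Q=0) ✓
  P(P=2)·P(Q=1) = 1/2 × 1/2 = 1/4 = P(P=2,Q=1) ✓

Yes, P and Q are independent: every cell factors, so I(P;Q) = 0 bits.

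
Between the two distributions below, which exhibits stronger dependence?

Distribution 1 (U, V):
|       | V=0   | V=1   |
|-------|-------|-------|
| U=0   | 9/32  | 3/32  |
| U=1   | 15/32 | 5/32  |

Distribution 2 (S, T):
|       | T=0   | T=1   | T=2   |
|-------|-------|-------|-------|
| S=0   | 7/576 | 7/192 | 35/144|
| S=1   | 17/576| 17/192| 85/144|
Distribution 1 (U, V):
Marginal P(U) (row sums):
  P(U=0) = 9/32 + 3/32 = 3/8
  P(U=1) = 15/32 + 5/32 = 5/8
Marginal P(V) (column sums):
  P(V=0) = 9/32 + 15/32 = 3/4
  P(V=1) = 3/32 + 5/32 = 1/4

H(U) = -[(3/8)·log₂(3/8) + (5/8)·log₂(5/8)]
  = 0.5306 + 0.4238
  = 0.9544 bits
H(V) = -[(3/4)·log₂(3/4) + (1/4)·log₂(1/4)]
  = 0.3113 + 0.5000
  = 0.8113 bits
H(U,V) = -[(9/32)·log₂(9/32) + (3/32)·log₂(3/32) + (15/32)·log₂(15/32) + (5/32)·log₂(5/32)]
  = 0.5147 + 0.3202 + 0.5124 + 0.4184
  = 1.7657 bits

I(U;V) = H(U) + H(V) - H(U,V)
  = 0.9544 + 0.8113 - 1.7657
  = 0.0000 bits

Distribution 2 (S, T):
Marginal P(S) (row sums):
  P(S=0) = 7/576 + 7/192 + 35/144 = 7/24
  P(S=1) = 17/576 + 17/192 + 85/144 = 17/24
Marginal P(T) (column sums):
  P(T=0) = 7/576 + 17/576 = 1/24
  P(T=1) = 7/192 + 17/192 = 1/8
  P(T=2) = 35/144 + 85/144 = 5/6

H(S) = -[(7/24)·log₂(7/24) + (17/24)·log₂(17/24)]
  = 0.5185 + 0.3524
  = 0.8709 bits
H(T) = -[(1/24)·log₂(1/24) + (1/8)·log₂(1/8) + (5/6)·log₂(5/6)]
  = 0.1910 + 0.3750 + 0.2192
  = 0.7852 bits
H(S,T) = -[(7/576)·log₂(7/576) + (7/192)·log₂(7/192) + (35/144)·log₂(35/144) + (17/576)·log₂(17/576) + (17/192)·log₂(17/192) + (85/144)·log₂(85/144)]
  = 0.0773 + 0.1742 + 0.4960 + 0.1500 + 0.3097 + 0.4489
  = 1.6561 bits

I(S;T) = H(S) + H(T) - H(S,T)
  = 0.8709 + 0.7852 - 1.6561
  = 0.0000 bits

Both joint tables factor as the product of their marginals, so I(U;V) = I(S;T) = 0 bits: neither is larger (both pairs are independent).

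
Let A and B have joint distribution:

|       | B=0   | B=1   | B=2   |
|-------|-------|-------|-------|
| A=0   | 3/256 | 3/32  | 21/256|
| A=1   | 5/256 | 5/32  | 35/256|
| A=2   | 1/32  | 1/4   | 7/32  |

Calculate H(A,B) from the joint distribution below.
H(A,B) = -Σ P(A,B) log₂ P(A,B), summed over the non-zero cells:
H(A,B) = -[(3/256)·log₂(3/256) + (3/32)·log₂(3/32) + (21/256)·log₂(21/256) + (5/256)·log₂(5/256) + (5/32)·log₂(5/32) + (35/256)·log₂(35/256) + (1/32)·log₂(1/32) + (1/4)·log₂(1/4) + (7/32)·log₂(7/32)]
  = 0.0752 + 0.3202 + 0.2959 + 0.1109 + 0.4184 + 0.3925 + 0.1563 + 0.5000 + 0.4796
  = 2.7490 bits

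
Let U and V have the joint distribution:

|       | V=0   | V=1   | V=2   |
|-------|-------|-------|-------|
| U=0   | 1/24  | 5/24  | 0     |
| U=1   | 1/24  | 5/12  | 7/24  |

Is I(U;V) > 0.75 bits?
Marginal P(U) (row sums):
  P(U=0) = 1/24 + 5/24 + 0 = 1/4
  P(U=1) = 1/24 + 5/12 + 7/24 = 3/4
Marginal P(V) (column sums):
  P(V=0) = 1/24 + 1/24 = 1/12
  P(V=1) = 5/24 + 5/12 = 5/8
  P(V=2) = 0 + 7/24 = 7/24

H(U) = -[(1/4)·log₂(1/4) + (3/4)·log₂(3/4)]
  = 0.5000 + 0.3113
  = 0.8113 bits
H(V) = -[(1/12)·log₂(1/12) + (5/8)·log₂(5/8) + (7/24)·log₂(7/24)]
  = 0.2987 + 0.4238 + 0.5185
  = 1.2410 bits
H(U,V) = -[(1/24)·log₂(1/24) + (5/24)·log₂(5/24) + (1/24)·log₂(1/24) + (5/12)·log₂(5/12) + (7/24)·log₂(7/24)]
  = 0.1910 + 0.4715 + 0.1910 + 0.5263 + 0.5185
  = 1.8983 bits

I(U;V) = H(U) + H(V) - H(U,V)
  = 0.8113 + 1.2410 - 1.8983
  = 0.1540 bits

No. I(U;V) = 0.1540 bits, which is ≤ 0.75 bits.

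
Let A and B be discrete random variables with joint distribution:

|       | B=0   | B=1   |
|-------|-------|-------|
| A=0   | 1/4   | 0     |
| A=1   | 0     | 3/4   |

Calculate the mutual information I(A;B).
Marginal P(A) (row sums):
  P(A=0) = 1/4 + 0 = 1/4
  P(A=1) = 0 + 3/4 = 3/4
Marginal P(B) (column sums):
  P(B=0) = 1/4 + 0 = 1/4
  P(B=1) = 0 + 3/4 = 3/4

H(A) = -[(1/4)·log₂(1/4) + (3/4)·log₂(3/4)]
  = 0.5000 + 0.3113
  = 0.8113 bits
H(B) = -[(1/4)·log₂(1/4) + (3/4)·log₂(3/4)]
  = 0.5000 + 0.3113
  = 0.8113 bits
H(A,B) = -[(1/4)·log₂(1/4) + (3/4)·log₂(3/4)]
  = 0.5000 + 0.3113
  = 0.8113 bits

I(A;B) = H(A) + H(B) - H(A,B)
  = 0.8113 + 0.8113 - 0.8113
  = 0.8113 bits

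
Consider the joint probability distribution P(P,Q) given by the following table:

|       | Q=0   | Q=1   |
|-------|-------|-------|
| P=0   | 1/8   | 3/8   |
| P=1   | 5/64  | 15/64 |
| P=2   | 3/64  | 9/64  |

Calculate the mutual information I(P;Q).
Marginal P(P) (row sums):
  P(P=0) = 1/8 + 3/8 = 1/2
  P(P=1) = 5/64 + 15/64 = 5/16
  P(P=2) = 3/64 + 9/64 = 3/16
Marginal P(Q) (column sums):
  P(Q=0) = 1/8 + 5/64 + 3/64 = 1/4
  P(Q=1) = 3/8 + 15/64 + 9/64 = 3/4

H(P) = -[(1/2)·log₂(1/2) + (5/16)·log₂(5/16) + (3/16)·log₂(3/16)]
  = 0.5000 + 0.5244 + 0.4528
  = 1.4772 bits
H(Q) = -[(1/4)·log₂(1/4) + (3/4)·log₂(3/4)]
  = 0.5000 + 0.3113
  = 0.8113 bits
H(P,Q) = -[(1/8)·log₂(1/8) + (3/8)·log₂(3/8) + (5/64)·log₂(5/64) + (15/64)·log₂(15/64) + (3/64)·log₂(3/64) + (9/64)·log₂(9/64)]
  = 0.3750 + 0.5306 + 0.2873 + 0.4906 + 0.2070 + 0.3980
  = 2.2885 bits

I(P;Q) = H(P) + H(Q) - H(P,Q)
  = 1.4772 + 0.8113 - 2.2885
  = 0.0000 bits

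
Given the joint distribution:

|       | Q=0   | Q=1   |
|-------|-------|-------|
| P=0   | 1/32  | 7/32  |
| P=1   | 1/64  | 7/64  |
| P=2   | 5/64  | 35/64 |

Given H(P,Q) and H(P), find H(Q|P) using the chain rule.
From the chain rule: H(P,Q) = H(P) + H(Q|P)
Therefore: H(Q|P) = H(P,Q) - H(P)

H(P,Q) = -[(1/32)·log₂(1/32) + (7/32)·log₂(7/32) + (1/64)·log₂(1/64) + (7/64)·log₂(7/64) + (5/64)·log₂(5/64) + (35/64)·log₂(35/64)]
  = 0.1563 + 0.4796 + 0.0938 + 0.3492 + 0.2873 + 0.4762
  = 1.8424 bits
Marginal P(P) (row sums):
  P(P=0) = 1/32 + 7/32 = 1/4
  P(P=1) = 1/64 + 7/64 = 1/8
  P(P=2) = 5/64 + 35/64 = 5/8
H(P) = -[(1/4)·log₂(1/4) + (1/8)·log₂(1/8) + (5/8)·log₂(5/8)]
  = 0.5000 + 0.3750 + 0.4238
  = 1.2988 bits

H(Q|P) = 1.8424 - 1.2988 = 0.5436 bits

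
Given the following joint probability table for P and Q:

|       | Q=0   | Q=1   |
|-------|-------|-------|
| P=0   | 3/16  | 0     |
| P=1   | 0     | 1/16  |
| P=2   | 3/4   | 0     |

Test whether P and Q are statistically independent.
Marginal P(P) (row sums):
  P(P=0) = 3/16 + 0 = 3/16
  P(P=1) = 0 + 1/16 = 1/16
  P(P=2) = 3/4 + 0 = 3/4
Marginal P(Q) (column sums):
  P(Q=0) = 3/16 + 0 + 3/4 = 15/16
  P(Q=1) = 0 + 1/16 + 0 = 1/16

P and Q are independent iff P(P=i,Q=j) = P(P=i)·P(Q=j) for every cell.
  P(P=0)·P(Q=0) = 3/16 × 15/16 = 45/256, but P(P=0,Q=0) = 3/16 ✗

No, P and Q are not independent. Quantitatively, I(P;Q) > 0:

H(P) = -[(3/16)·log₂(3/16) + (1/16)·log₂(1/16) + (3/4)·log₂(3/4)]
  = 0.4528 + 0.2500 + 0.3113
  = 1.0141 bits
H(Q) = -[(15/16)·log₂(15/16) + (1/16)·log₂(1/16)]
  = 0.0873 + 0.2500
  = 0.3373 bits
H(P,Q) = -[(3/16)·log₂(3/16) + (1/16)·log₂(1/16) + (3/4)·log₂(3/4)]
  = 0.4528 + 0.2500 + 0.3113
  = 1.0141 bits
I(P;Q) = H(P) + H(Q) - H(P,Q) = 1.0141 + 0.3373 - 1.0141 = 0.3373 bits > 0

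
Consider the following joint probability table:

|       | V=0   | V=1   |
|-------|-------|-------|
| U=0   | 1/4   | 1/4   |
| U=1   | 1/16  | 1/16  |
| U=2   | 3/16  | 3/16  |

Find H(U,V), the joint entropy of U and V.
H(U,V) = -Σ P(U,V) log₂ P(U,V), summed over the non-zero cells:
H(U,V) = -[(1/4)·log₂(1/4) + (1/4)·log₂(1/4) + (1/16)·log₂(1/16) + (1/16)·log₂(1/16) + (3/16)·log₂(3/16) + (3/16)·log₂(3/16)]
  = 0.5000 + 0.5000 + 0.2500 + 0.2500 + 0.4528 + 0.4528
  = 2.4056 bits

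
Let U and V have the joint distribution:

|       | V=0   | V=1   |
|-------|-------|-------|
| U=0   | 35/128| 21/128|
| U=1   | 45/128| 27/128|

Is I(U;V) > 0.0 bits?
Marginal P(U) (row sums):
  P(U=0) = 35/128 + 21/128 = 7/16
  P(U=1) = 45/128 + 27/128 = 9/16
Marginal P(V) (column sums):
  P(V=0) = 35/128 + 45/128 = 5/8
  P(V=1) = 21/128 + 27/128 = 3/8

H(U) = -[(7/16)·log₂(7/16) + (9/16)·log₂(9/16)]
  = 0.5218 + 0.4669
  = 0.9887 bits
H(V) = -[(5/8)·log₂(5/8) + (3/8)·log₂(3/8)]
  = 0.4238 + 0.5306
  = 0.9544 bits
H(U,V) = -[(35/128)·log₂(35/128) + (21/128)·log₂(21/128) + (45/128)·log₂(45/128) + (27/128)·log₂(27/128)]
  = 0.5115 + 0.4278 + 0.5302 + 0.4736
  = 1.9431 bits

I(U;V) = H(U) + H(V) - H(U,V)
  = 0.9887 + 0.9544 - 1.9431
  = 0.0000 bits

No. I(U;V) = 0.0000 bits, which is ≤ 0.0 bits.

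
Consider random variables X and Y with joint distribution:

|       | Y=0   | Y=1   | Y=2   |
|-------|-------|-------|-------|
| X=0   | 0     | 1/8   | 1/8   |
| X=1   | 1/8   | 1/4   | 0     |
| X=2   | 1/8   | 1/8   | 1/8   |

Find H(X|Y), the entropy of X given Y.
Marginal P(Y) (column sums):
  P(Y=0) = 0 + 1/8 + 1/8 = 1/4
  P(Y=1) = 1/8 + 1/4 + 1/8 = 1/2
  P(Y=2) = 1/8 + 0 + 1/8 = 1/4

H(X|Y) = -Σ P(X,Y)·log₂ P(X|Y), where P(X|Y) = P(X,Y) / P(Y)
  (cells with P(X,Y) = 0 contribute 0)
  (X=0,Y=1): P(X|Y) = (1/8)/(1/2) = 1/4;  -(1/8)·log₂(1/4) = 0.2500
  (X=0,Y=2): P(X|Y) = (1/8)/(1/4) = 1/2;  -(1/8)·log₂(1/2) = 0.1250
  (X=1,Y=0): P(X|Y) = (1/8)/(1/4) = 1/2;  -(1/8)·log₂(1/2) = 0.1250
  (X=1,Y=1): P(X|Y) = (1/4)/(1/2) = 1/2;  -(1/4)·log₂(1/2) = 0.2500
  (X=2,Y=0): P(X|Y) = (1/8)/(1/4) = 1/2;  -(1/8)·log₂(1/2) = 0.1250
  (X=2,Y=1): P(X|Y) = (1/8)/(1/2) = 1/4;  -(1/8)·log₂(1/4) = 0.2500
  (X=2,Y=2): P(X|Y) = (1/8)/(1/4) = 1/2;  -(1/8)·log₂(1/2) = 0.1250
H(X|Y) = 0.2500 + 0.1250 + 0.1250 + 0.2500 + 0.1250 + 0.2500 + 0.1250
  = 1.2500 bits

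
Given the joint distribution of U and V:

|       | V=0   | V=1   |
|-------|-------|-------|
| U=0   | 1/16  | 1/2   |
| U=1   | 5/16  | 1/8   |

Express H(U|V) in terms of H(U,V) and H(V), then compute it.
H(U|V) = H(U,V) - H(V)

Marginal P(V) (column sums):
  P(V=0) = 1/16 + 5/16 = 3/8
  P(V=1) = 1/2 + 1/8 = 5/8

H(U,V) = -[(1/16)·log₂(1/16) + (1/2)·log₂(1/2) + (5/16)·log₂(5/16) + (1/8)·log₂(1/8)]
  = 0.2500 + 0.5000 + 0.5244 + 0.3750
  = 1.6494 bits
H(V) = -[(3/8)·log₂(3/8) + (5/8)·log₂(5/8)]
  = 0.5306 + 0.4238
  = 0.9544 bits

H(U|V) = 1.6494 - 0.9544 = 0.6950 bits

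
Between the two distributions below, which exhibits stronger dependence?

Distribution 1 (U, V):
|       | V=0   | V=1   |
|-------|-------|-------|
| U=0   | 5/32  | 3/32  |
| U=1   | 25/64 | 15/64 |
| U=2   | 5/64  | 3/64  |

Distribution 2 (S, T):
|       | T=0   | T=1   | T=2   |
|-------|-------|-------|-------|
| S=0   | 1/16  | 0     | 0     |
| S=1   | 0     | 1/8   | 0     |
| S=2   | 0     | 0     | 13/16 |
Distribution 1 (U, V):
Marginal P(U) (row sums):
  P(U=0) = 5/32 + 3/32 = 1/4
  P(U=1) = 25/64 + 15/64 = 5/8
  P(U=2) = 5/64 + 3/64 = 1/8
Marginal P(V) (column sums):
  P(V=0) = 5/32 + 25/64 + 5/64 = 5/8
  P(V=1) = 3/32 + 15/64 + 3/64 = 3/8

H(U) = -[(1/4)·log₂(1/4) + (5/8)·log₂(5/8) + (1/8)·log₂(1/8)]
  = 0.5000 + 0.4238 + 0.3750
  = 1.2988 bits
H(V) = -[(5/8)·log₂(5/8) + (3/8)·log₂(3/8)]
  = 0.4238 + 0.5306
  = 0.9544 bits
H(U,V) = -[(5/32)·log₂(5/32) + (3/32)·log₂(3/32) + (25/64)·log₂(25/64) + (15/64)·log₂(15/64) + (5/64)·log₂(5/64) + (3/64)·log₂(3/64)]
  = 0.4184 + 0.3202 + 0.5297 + 0.4906 + 0.2873 + 0.2070
  = 2.2532 bits

I(U;V) = H(U) + H(V) - H(U,V)
  = 1.2988 + 0.9544 - 2.2532
  = 0.0000 bits

Distribution 2 (S, T):
Marginal P(S) (row sums):
  P(S=0) = 1/16 + 0 + 0 = 1/16
  P(S=1) = 0 + 1/8 + 0 = 1/8
  P(S=2) = 0 + 0 + 13/16 = 13/16
Marginal P(T) (column sums):
  P(T=0) = 1/16 + 0 + 0 = 1/16
  P(T=1) = 0 + 1/8 + 0 = 1/8
  P(T=2) = 0 + 0 + 13/16 = 13/16

H(S) = -[(1/16)·log₂(1/16) + (1/8)·log₂(1/8) + (13/16)·log₂(13/16)]
  = 0.2500 + 0.3750 + 0.2434
  = 0.8684 bits
H(T) = -[(1/16)·log₂(1/16) + (1/8)·log₂(1/8) + (13/16)·log₂(13/16)]
  = 0.2500 + 0.3750 + 0.2434
  = 0.8684 bits
H(S,T) = -[(1/16)·log₂(1/16) + (1/8)·log₂(1/8) + (13/16)·log₂(13/16)]
  = 0.2500 + 0.3750 + 0.2434
  = 0.8684 bits

I(S;T) = H(S) + H(T) - H(S,T)
  = 0.8684 + 0.8684 - 0.8684
  = 0.8684 bits

I(S;T) = 0.8684 bits > I(U;V) = 0.0000 bits, so (S, T) has the higher mutual information (stronger dependence).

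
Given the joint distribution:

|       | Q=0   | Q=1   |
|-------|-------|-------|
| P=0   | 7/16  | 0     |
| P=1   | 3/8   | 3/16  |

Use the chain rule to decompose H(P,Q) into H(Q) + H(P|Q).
By the chain rule: H(P,Q) = H(Q) + H(P|Q)

Marginal P(Q) (column sums):
  P(Q=0) = 7/16 + 3/8 = 13/16
  P(Q=1) = 0 + 3/16 = 3/16
H(Q) = -[(13/16)·log₂(13/16) + (3/16)·log₂(3/16)]
  = 0.2434 + 0.4528
  = 0.6962 bits
H(P|Q) = -Σ P(P,Q)·log₂ P(P|Q), where P(P|Q) = P(P,Q) / P(Q)
  (cells with P(P,Q) = 0 contribute 0)
  (P=0,Q=0): P(P|Q) = (7/16)/(13/16) = 7/13;  -(7/16)·log₂(7/13) = 0.3907
  (P=1,Q=0): P(P|Q) = (3/8)/(13/16) = 6/13;  -(3/8)·log₂(6/13) = 0.4183
  (P=1,Q=1): P(P|Q) = (3/16)/(3/16) = 1;  -(3/16)·log₂(1) = 0.0000
H(P|Q) = 0.3907 + 0.4183 + 0.0000
  = 0.8090 bits

H(P,Q) = H(Q) + H(P|Q) = 0.6962 + 0.8090 = 1.5052 bits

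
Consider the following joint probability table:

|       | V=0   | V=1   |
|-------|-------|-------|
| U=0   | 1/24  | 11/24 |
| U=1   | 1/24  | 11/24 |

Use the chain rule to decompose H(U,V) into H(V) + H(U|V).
By the chain rule: H(U,V) = H(V) + H(U|V)

Marginal P(V) (column sums):
  P(V=0) = 1/24 + 1/24 = 1/12
  P(V=1) = 11/24 + 11/24 = 11/12
H(V) = -[(1/12)·log₂(1/12) + (11/12)·log₂(11/12)]
  = 0.2987 + 0.1151
  = 0.4138 bits
H(U|V) = -Σ P(U,V)·log₂ P(U|V), where P(U|V) = P(U,V) / P(V)
  (U=0,V=0): P(U|V) = (1/24)/(1/12) = 1/2;  -(1/24)·log₂(1/2) = 0.0417
  (U=0,V=1): P(U|V) = (11/24)/(11/12) = 1/2;  -(11/24)·log₂(1/2) = 0.4583
  (U=1,V=0): P(U|V) = (1/24)/(1/12) = 1/2;  -(1/24)·log₂(1/2) = 0.0417
  (U=1,V=1): P(U|V) = (11/24)/(11/12) = 1/2;  -(11/24)·log₂(1/2) = 0.4583
H(U|V) = 0.0417 + 0.4583 + 0.0417 + 0.4583
  = 1.0000 bits

H(U,V) = H(V) + H(U|V) = 0.4138 + 1.0000 = 1.4138 bits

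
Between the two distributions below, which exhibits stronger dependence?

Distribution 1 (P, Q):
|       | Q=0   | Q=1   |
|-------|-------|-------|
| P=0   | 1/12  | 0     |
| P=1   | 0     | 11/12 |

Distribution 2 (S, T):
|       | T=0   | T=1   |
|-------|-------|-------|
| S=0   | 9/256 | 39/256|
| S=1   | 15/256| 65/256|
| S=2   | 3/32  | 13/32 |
Distribution 1 (P, Q):
Marginal P(P) (row sums):
  P(P=0) = 1/12 + 0 = 1/12
  P(P=1) = 0 + 11/12 = 11/12
Marginal P(Q) (column sums):
  P(Q=0) = 1/12 + 0 = 1/12
  P(Q=1) = 0 + 11/12 = 11/12

H(P) = -[(1/12)·log₂(1/12) + (11/12)·log₂(11/12)]
  = 0.2987 + 0.1151
  = 0.4138 bits
H(Q) = -[(1/12)·log₂(1/12) + (11/12)·log₂(11/12)]
  = 0.2987 + 0.1151
  = 0.4138 bits
H(P,Q) = -[(1/12)·log₂(1/12) + (11/12)·log₂(11/12)]
  = 0.2987 + 0.1151
  = 0.4138 bits

I(P;Q) = H(P) + H(Q) - H(P,Q)
  = 0.4138 + 0.4138 - 0.4138
  = 0.4138 bits

Distribution 2 (S, T):
Marginal P(S) (row sums):
  P(S=0) = 9/256 + 39/256 = 3/16
  P(S=1) = 15/256 + 65/256 = 5/16
  P(S=2) = 3/32 + 13/32 = 1/2
Marginal P(T) (column sums):
  P(T=0) = 9/256 + 15/256 + 3/32 = 3/16
  P(T=1) = 39/256 + 65/256 + 13/32 = 13/16

H(S) = -[(3/16)·log₂(3/16) + (5/16)·log₂(5/16) + (1/2)·log₂(1/2)]
  = 0.4528 + 0.5244 + 0.5000
  = 1.4772 bits
H(T) = -[(3/16)·log₂(3/16) + (13/16)·log₂(13/16)]
  = 0.4528 + 0.2434
  = 0.6962 bits
H(S,T) = -[(9/256)·log₂(9/256) + (39/256)·log₂(39/256) + (15/256)·log₂(15/256) + (65/256)·log₂(65/256) + (3/32)·log₂(3/32) + (13/32)·log₂(13/32)]
  = 0.1698 + 0.4136 + 0.2398 + 0.5021 + 0.3202 + 0.5279
  = 2.1734 bits

I(S;T) = H(S) + H(T) - H(S,T)
  = 1.4772 + 0.6962 - 2.1734
  = 0.0000 bits

I(P;Q) = 0.4138 bits > I(S;T) = 0.0000 bits, so (P, Q) has the higher mutual information (stronger dependence).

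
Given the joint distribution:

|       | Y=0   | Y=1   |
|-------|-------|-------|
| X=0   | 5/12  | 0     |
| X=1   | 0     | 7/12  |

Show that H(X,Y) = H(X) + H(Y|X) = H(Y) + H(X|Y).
Marginal P(X) (row sums):
  P(X=0) = 5/12 + 0 = 5/12
  P(X=1) = 0 + 7/12 = 7/12
Marginal P(Y) (column sums):
  P(Y=0) = 5/12 + 0 = 5/12
  P(Y=1) = 0 + 7/12 = 7/12

Decomposition 1: H(X) + H(Y|X)
H(X) = -[(5/12)·log₂(5/12) + (7/12)·log₂(7/12)]
  = 0.5263 + 0.4536
  = 0.9799 bits
H(Y|X) = -Σ P(X,Y)·log₂ P(Y|X), where P(Y|X) = P(X,Y) / P(X)
  (cells with P(X,Y) = 0 contribute 0)
  (X=0,Y=0): P(Y|X) = (5/12)/(5/12) = 1;  -(5/12)·log₂(1) = 0.0000
  (X=1,Y=1): P(Y|X) = (7/12)/(7/12) = 1;  -(7/12)·log₂(1) = 0.0000
H(Y|X) = 0.0000 + 0.0000
  = 0.0000 bits
H(X) + H(Y|X) = 0.9799 + 0.0000 = 0.9799 bits

Decomposition 2: H(Y) + H(X|Y)
H(Y) = -[(5/12)·log₂(5/12) + (7/12)·log₂(7/12)]
  = 0.5263 + 0.4536
  = 0.9799 bits
H(X|Y) = -Σ P(X,Y)·log₂ P(X|Y), where P(X|Y) = P(X,Y) / P(Y)
  (cells with P(X,Y) = 0 contribute 0)
  (X=0,Y=0): P(X|Y) = (5/12)/(5/12) = 1;  -(5/12)·log₂(1) = 0.0000
  (X=1,Y=1): P(X|Y) = (7/12)/(7/12) = 1;  -(7/12)·log₂(1) = 0.0000
H(X|Y) = 0.0000 + 0.0000
  = 0.0000 bits
H(Y) + H(X|Y) = 0.9799 + 0.0000 = 0.9799 bits

Direct computation of the joint entropy:
H(X,Y) = -[(5/12)·log₂(5/12) + (7/12)·log₂(7/12)]
  = 0.5263 + 0.4536
  = 0.9799 bits

All three agree: H(X,Y) = 0.9799 bits ✓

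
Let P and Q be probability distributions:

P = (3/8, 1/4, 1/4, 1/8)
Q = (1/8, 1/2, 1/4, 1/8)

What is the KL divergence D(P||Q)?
D(P||Q) = Σ P(i) log₂(P(i)/Q(i))
  i=0: (3/8) × log₂((3/8)/(1/8)) = (3/8) × log₂(3) = 0.5944
  i=1: (1/4) × log₂((1/4)/(1/2)) = (1/4) × log₂(1/2) = -0.2500
  i=2: (1/4) × log₂((1/4)/(1/4)) = (1/4) × log₂(1) = 0.0000
  i=3: (1/8) × log₂((1/8)/(1/8)) = (1/8) × log₂(1) = 0.0000
D(P||Q) = 0.5944 - 0.2500 + 0.0000 + 0.0000
  = 0.3444 bits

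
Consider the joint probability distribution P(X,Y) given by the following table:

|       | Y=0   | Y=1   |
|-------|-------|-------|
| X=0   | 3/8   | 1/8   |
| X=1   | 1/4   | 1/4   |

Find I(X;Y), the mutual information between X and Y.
Marginal P(X) (row sums):
  P(X=0) = 3/8 + 1/8 = 1/2
  P(X=1) = 1/4 + 1/4 = 1/2
Marginal P(Y) (column sums):
  P(Y=0) = 3/8 + 1/4 = 5/8
  P(Y=1) = 1/8 + 1/4 = 3/8

H(X) = -[(1/2)·log₂(1/2) + (1/2)·log₂(1/2)]
  = 0.5000 + 0.5000
  = 1.0000 bits
H(Y) = -[(5/8)·log₂(5/8) + (3/8)·log₂(3/8)]
  = 0.4238 + 0.5306
  = 0.9544 bits
H(X,Y) = -[(3/8)·log₂(3/8) + (1/8)·log₂(1/8) + (1/4)·log₂(1/4) + (1/4)·log₂(1/4)]
  = 0.5306 + 0.3750 + 0.5000 + 0.5000
  = 1.9056 bits

I(X;Y) = H(X) + H(Y) - H(X,Y)
  = 1.0000 + 0.9544 - 1.9056
  = 0.0488 bits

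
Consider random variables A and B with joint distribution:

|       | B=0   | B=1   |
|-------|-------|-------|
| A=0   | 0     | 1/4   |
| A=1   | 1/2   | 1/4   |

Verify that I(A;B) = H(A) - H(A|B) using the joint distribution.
Left side, from I(A;B) = H(A) + H(B) - H(A,B):
Marginal P(A) (row sums):
  P(A=0) = 0 + 1/4 = 1/4
  P(A=1) = 1/2 + 1/4 = 3/4
Marginal P(B) (column sums):
  P(B=0) = 0 + 1/2 = 1/2
  P(B=1) = 1/4 + 1/4 = 1/2

H(A) = -[(1/4)·log₂(1/4) + (3/4)·log₂(3/4)]
  = 0.5000 + 0.3113
  = 0.8113 bits
H(B) = -[(1/2)·log₂(1/2) + (1/2)·log₂(1/2)]
  = 0.5000 + 0.5000
  = 1.0000 bits
H(A,B) = -[(1/4)·log₂(1/4) + (1/2)·log₂(1/2) + (1/4)·log₂(1/4)]
  = 0.5000 + 0.5000 + 0.5000
  = 1.5000 bits

I(A;B) = H(A) + H(B) - H(A,B)
  = 0.8113 + 1.0000 - 1.5000
  = 0.3113 bits

Right side, with H(A|B) computed directly from the conditional probabilities:
H(A|B) = -Σ P(A,B)·log₂ P(A|B), where P(A|B) = P(A,B) / P(B)
  (cells with P(A,B) = 0 contribute 0)
  (A=0,B=1): P(A|B) = (1/4)/(1/2) = 1/2;  -(1/4)·log₂(1/2) = 0.2500
  (A=1,B=0): P(A|B) = (1/2)/(1/2) = 1;  -(1/2)·log₂(1) = 0.0000
  (A=1,B=1): P(A|B) = (1/4)/(1/2) = 1/2;  -(1/4)·log₂(1/2) = 0.2500
H(A|B) = 0.2500 + 0.0000 + 0.2500
  = 0.5000 bits
H(A) - H(A|B) = 0.8113 - 0.5000 = 0.3113 bits

Both sides equal 0.3113 bits, so I(A;B) = H(A) - H(A|B) ✓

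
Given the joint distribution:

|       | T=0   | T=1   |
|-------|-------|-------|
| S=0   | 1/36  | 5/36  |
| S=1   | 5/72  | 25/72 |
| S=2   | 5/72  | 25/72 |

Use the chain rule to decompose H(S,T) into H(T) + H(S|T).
By the chain rule: H(S,T) = H(T) + H(S|T)

Marginal P(T) (column sums):
  P(T=0) = 1/36 + 5/72 + 5/72 = 1/6
  P(T=1) = 5/36 + 25/72 + 25/72 = 5/6
H(T) = -[(1/6)·log₂(1/6) + (5/6)·log₂(5/6)]
  = 0.4308 + 0.2192
  = 0.6500 bits
H(S|T) = -Σ P(S,T)·log₂ P(S|T), where P(S|T) = P(S,T) / P(T)
  (S=0,T=0): P(S|T) = (1/36)/(1/6) = 1/6;  -(1/36)·log₂(1/6) = 0.0718
  (S=0,T=1): P(S|T) = (5/36)/(5/6) = 1/6;  -(5/36)·log₂(1/6) = 0.3590
  (S=1,T=0): P(S|T) = (5/72)/(1/6) = 5/12;  -(5/72)·log₂(5/12) = 0.0877
  (S=1,T=1): P(S|T) = (25/72)/(5/6) = 5/12;  -(25/72)·log₂(5/12) = 0.4386
  (S=2,T=0): P(S|T) = (5/72)/(1/6) = 5/12;  -(5/72)·log₂(5/12) = 0.0877
  (S=2,T=1): P(S|T) = (25/72)/(5/6) = 5/12;  -(25/72)·log₂(5/12) = 0.4386
H(S|T) = 0.0718 + 0.3590 + 0.0877 + 0.4386 + 0.0877 + 0.4386
  = 1.4834 bits

H(S,T) = H(T) + H(S|T) = 0.6500 + 1.4834 = 2.1334 bits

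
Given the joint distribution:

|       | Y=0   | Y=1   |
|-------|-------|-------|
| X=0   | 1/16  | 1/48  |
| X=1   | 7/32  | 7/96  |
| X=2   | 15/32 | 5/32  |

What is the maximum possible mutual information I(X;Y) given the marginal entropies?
The upper bound on mutual information is I(X;Y) ≤ min(H(X), H(Y)).

Marginal P(X) (row sums):
  P(X=0) = 1/16 + 1/48 = 1/12
  P(X=1) = 7/32 + 7/96 = 7/24
  P(X=2) = 15/32 + 5/32 = 5/8
Marginal P(Y) (column sums):
  P(Y=0) = 1/16 + 7/32 + 15/32 = 3/4
  P(Y=1) = 1/48 + 7/96 + 5/32 = 1/4

H(X) = -[(1/12)·log₂(1/12) + (7/24)·log₂(7/24) + (5/8)·log₂(5/8)]
  = 0.2987 + 0.5185 + 0.4238
  = 1.2410 bits
H(Y) = -[(3/4)·log₂(3/4) + (1/4)·log₂(1/4)]
  = 0.3113 + 0.5000
  = 0.8113 bits

Maximum possible I(X;Y) = min(1.2410, 0.8113) = 0.8113 bits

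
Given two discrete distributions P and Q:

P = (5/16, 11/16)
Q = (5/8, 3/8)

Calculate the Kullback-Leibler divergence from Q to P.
D(P||Q) = Σ P(i) log₂(P(i)/Q(i))
  i=0: (5/16) × log₂((5/16)/(5/8)) = (5/16) × log₂(1/2) = -0.3125
  i=1: (11/16) × log₂((11/16)/(3/8)) = (11/16) × log₂(11/6) = 0.6012
D(P||Q) = -0.3125 + 0.6012
  = 0.2887 bits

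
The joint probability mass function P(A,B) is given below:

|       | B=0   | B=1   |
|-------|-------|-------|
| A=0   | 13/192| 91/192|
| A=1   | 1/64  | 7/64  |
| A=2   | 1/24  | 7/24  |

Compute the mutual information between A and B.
Marginal P(A) (row sums):
  P(A=0) = 13/192 + 91/192 = 13/24
  P(A=1) = 1/64 + 7/64 = 1/8
  P(A=2) = 1/24 + 7/24 = 1/3
Marginal P(B) (column sums):
  P(B=0) = 13/192 + 1/64 + 1/24 = 1/8
  P(B=1) = 91/192 + 7/64 + 7/24 = 7/8

H(A) = -[(13/24)·log₂(13/24) + (1/8)·log₂(1/8) + (1/3)·log₂(1/3)]
  = 0.4791 + 0.3750 + 0.5283
  = 1.3824 bits
H(B) = -[(1/8)·log₂(1/8) + (7/8)·log₂(7/8)]
  = 0.3750 + 0.1686
  = 0.5436 bits
H(A,B) = -[(13/192)·log₂(13/192) + (91/192)·log₂(91/192) + (1/64)·log₂(1/64) + (7/64)·log₂(7/64) + (1/24)·log₂(1/24) + (7/24)·log₂(7/24)]
  = 0.2630 + 0.5105 + 0.0938 + 0.3492 + 0.1910 + 0.5185
  = 1.9260 bits

I(A;B) = H(A) + H(B) - H(A,B)
  = 1.3824 + 0.5436 - 1.9260
  = 0.0000 bits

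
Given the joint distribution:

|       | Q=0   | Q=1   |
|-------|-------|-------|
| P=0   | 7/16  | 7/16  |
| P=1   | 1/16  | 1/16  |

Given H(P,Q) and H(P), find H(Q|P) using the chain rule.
From the chain rule: H(P,Q) = H(P) + H(Q|P)
Therefore: H(Q|P) = H(P,Q) - H(P)

H(P,Q) = -[(7/16)·log₂(7/16) + (7/16)·log₂(7/16) + (1/16)·log₂(1/16) + (1/16)·log₂(1/16)]
  = 0.5218 + 0.5218 + 0.2500 + 0.2500
  = 1.5436 bits
Marginal P(P) (row sums):
  P(P=0) = 7/16 + 7/16 = 7/8
  P(P=1) = 1/16 + 1/16 = 1/8
H(P) = -[(7/8)·log₂(7/8) + (1/8)·log₂(1/8)]
  = 0.1686 + 0.3750
  = 0.5436 bits

H(Q|P) = 1.5436 - 0.5436 = 1.0000 bits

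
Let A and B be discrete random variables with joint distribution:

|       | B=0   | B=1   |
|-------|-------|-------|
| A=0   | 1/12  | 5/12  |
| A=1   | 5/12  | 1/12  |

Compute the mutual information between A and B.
Marginal P(A) (row sums):
  P(A=0) = 1/12 + 5/12 = 1/2
  P(A=1) = 5/12 + 1/12 = 1/2
Marginal P(B) (column sums):
  P(B=0) = 1/12 + 5/12 = 1/2
  P(B=1) = 5/12 + 1/12 = 1/2

H(A) = -[(1/2)·log₂(1/2) + (1/2)·log₂(1/2)]
  = 0.5000 + 0.5000
  = 1.0000 bits
H(B) = -[(1/2)·log₂(1/2) + (1/2)·log₂(1/2)]
  = 0.5000 + 0.5000
  = 1.0000 bits
H(A,B) = -[(1/12)·log₂(1/12) + (5/12)·log₂(5/12) + (5/12)·log₂(5/12) + (1/12)·log₂(1/12)]
  = 0.2987 + 0.5263 + 0.5263 + 0.2987
  = 1.6500 bits

I(A;B) = H(A) + H(B) - H(A,B)
  = 1.0000 + 1.0000 - 1.6500
  = 0.3500 bits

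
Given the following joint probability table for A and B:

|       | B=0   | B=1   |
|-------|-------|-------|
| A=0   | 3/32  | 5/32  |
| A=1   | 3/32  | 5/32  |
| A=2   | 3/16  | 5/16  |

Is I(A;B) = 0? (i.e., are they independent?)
Marginal P(A) (row sums):
  P(A=0) = 3/32 + 5/32 = 1/4
  P(A=1) = 3/32 + 5/32 = 1/4
  P(A=2) = 3/16 + 5/16 = 1/2
Marginal P(B) (column sums):
  P(B=0) = 3/32 + 3/32 + 3/16 = 3/8
  P(B=1) = 5/32 + 5/32 + 5/16 = 5/8

A and B are independent iff P(A=i,B=j) = P(A=i)·P(B=j) for every cell.
  P(A=0)·P(B=0) = 1/4 × 3/8 = 3/32 = P(A=0,B=0) ✓
  P(A=0)·P(B=1) = 1/4 × 5/8 = 5/32 = P(A=0,B=1) ✓
  P(A=1)·P(B=0) = 1/4 × 3/8 = 3/32 = P(A=1,B=0) ✓
  P(A=1)·P(B=1) = 1/4 × 5/8 = 5/32 = P(A=1,B=1) ✓
  P(A=2)·P(B=0) = 1/2 × 3/8 = 3/16 = P(A=2,B=0) ✓
  P(A=2)·P(B=1) = 1/2 × 5/8 = 5/16 = P(A=2,B=1) ✓

Yes, A and B are independent: every cell factors, so I(A;B) = 0 bits.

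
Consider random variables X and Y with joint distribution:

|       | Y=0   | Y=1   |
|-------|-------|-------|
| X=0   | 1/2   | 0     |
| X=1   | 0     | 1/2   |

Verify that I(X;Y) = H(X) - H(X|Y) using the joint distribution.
Left side, from I(X;Y) = H(X) + H(Y) - H(X,Y):
Marginal P(X) (row sums):
  P(X=0) = 1/2 + 0 = 1/2
  P(X=1) = 0 + 1/2 = 1/2
Marginal P(Y) (column sums):
  P(Y=0) = 1/2 + 0 = 1/2
  P(Y=1) = 0 + 1/2 = 1/2

H(X) = -[(1/2)·log₂(1/2) + (1/2)·log₂(1/2)]
  = 0.5000 + 0.5000
  = 1.0000 bits
H(Y) = -[(1/2)·log₂(1/2) + (1/2)·log₂(1/2)]
  = 0.5000 + 0.5000
  = 1.0000 bits
H(X,Y) = -[(1/2)·log₂(1/2) + (1/2)·log₂(1/2)]
  = 0.5000 + 0.5000
  = 1.0000 bits

I(X;Y) = H(X) + H(Y) - H(X,Y)
  = 1.0000 + 1.0000 - 1.0000
  = 1.0000 bits

Right side, with H(X|Y) computed directly from the conditional probabilities:
H(X|Y) = -Σ P(X,Y)·log₂ P(X|Y), where P(X|Y) = P(X,Y) / P(Y)
  (cells with P(X,Y) = 0 contribute 0)
  (X=0,Y=0): P(X|Y) = (1/2)/(1/2) = 1;  -(1/2)·log₂(1) = 0.0000
  (X=1,Y=1): P(X|Y) = (1/2)/(1/2) = 1;  -(1/2)·log₂(1) = 0.0000
H(X|Y) = 0.0000 + 0.0000
  = 0.0000 bits
H(X) - H(X|Y) = 1.0000 - 0.0000 = 1.0000 bits

Both sides equal 1.0000 bits, so I(X;Y) = H(X) - H(X|Y) ✓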